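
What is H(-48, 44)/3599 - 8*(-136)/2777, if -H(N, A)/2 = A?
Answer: 3671336/9994423 ≈ 0.36734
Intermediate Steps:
H(N, A) = -2*A
H(-48, 44)/3599 - 8*(-136)/2777 = -2*44/3599 - 8*(-136)/2777 = -88*1/3599 + 1088*(1/2777) = -88/3599 + 1088/2777 = 3671336/9994423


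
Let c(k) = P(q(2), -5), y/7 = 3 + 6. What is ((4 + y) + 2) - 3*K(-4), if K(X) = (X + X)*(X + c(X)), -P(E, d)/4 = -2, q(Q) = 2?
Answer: 165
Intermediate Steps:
y = 63 (y = 7*(3 + 6) = 7*9 = 63)
P(E, d) = 8 (P(E, d) = -4*(-2) = 8)
c(k) = 8
K(X) = 2*X*(8 + X) (K(X) = (X + X)*(X + 8) = (2*X)*(8 + X) = 2*X*(8 + X))
((4 + y) + 2) - 3*K(-4) = ((4 + 63) + 2) - 6*(-4)*(8 - 4) = (67 + 2) - 6*(-4)*4 = 69 - 3*(-32) = 69 + 96 = 165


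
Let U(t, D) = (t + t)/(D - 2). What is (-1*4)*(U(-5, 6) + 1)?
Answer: 6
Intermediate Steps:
U(t, D) = 2*t/(-2 + D) (U(t, D) = (2*t)/(-2 + D) = 2*t/(-2 + D))
(-1*4)*(U(-5, 6) + 1) = (-1*4)*(2*(-5)/(-2 + 6) + 1) = -4*(2*(-5)/4 + 1) = -4*(2*(-5)*(¼) + 1) = -4*(-5/2 + 1) = -4*(-3/2) = 6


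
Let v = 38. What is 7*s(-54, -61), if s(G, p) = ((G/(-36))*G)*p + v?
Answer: 34853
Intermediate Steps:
s(G, p) = 38 - p*G**2/36 (s(G, p) = ((G/(-36))*G)*p + 38 = ((G*(-1/36))*G)*p + 38 = ((-G/36)*G)*p + 38 = (-G**2/36)*p + 38 = -p*G**2/36 + 38 = 38 - p*G**2/36)
7*s(-54, -61) = 7*(38 - 1/36*(-61)*(-54)**2) = 7*(38 - 1/36*(-61)*2916) = 7*(38 + 4941) = 7*4979 = 34853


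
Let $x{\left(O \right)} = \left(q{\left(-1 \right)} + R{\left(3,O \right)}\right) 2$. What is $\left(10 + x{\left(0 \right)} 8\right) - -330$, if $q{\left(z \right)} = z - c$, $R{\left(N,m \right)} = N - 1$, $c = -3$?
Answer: $404$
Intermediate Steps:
$R{\left(N,m \right)} = -1 + N$ ($R{\left(N,m \right)} = N - 1 = -1 + N$)
$q{\left(z \right)} = 3 + z$ ($q{\left(z \right)} = z - -3 = z + 3 = 3 + z$)
$x{\left(O \right)} = 8$ ($x{\left(O \right)} = \left(\left(3 - 1\right) + \left(-1 + 3\right)\right) 2 = \left(2 + 2\right) 2 = 4 \cdot 2 = 8$)
$\left(10 + x{\left(0 \right)} 8\right) - -330 = \left(10 + 8 \cdot 8\right) - -330 = \left(10 + 64\right) + 330 = 74 + 330 = 404$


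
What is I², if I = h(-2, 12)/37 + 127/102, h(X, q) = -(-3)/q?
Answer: 89283601/56972304 ≈ 1.5671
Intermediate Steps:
h(X, q) = 3/q
I = 9449/7548 (I = (3/12)/37 + 127/102 = (3*(1/12))*(1/37) + 127*(1/102) = (¼)*(1/37) + 127/102 = 1/148 + 127/102 = 9449/7548 ≈ 1.2519)
I² = (9449/7548)² = 89283601/56972304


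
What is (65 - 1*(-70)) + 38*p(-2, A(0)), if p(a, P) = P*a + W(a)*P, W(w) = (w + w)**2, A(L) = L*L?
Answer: 135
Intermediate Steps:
A(L) = L**2
W(w) = 4*w**2 (W(w) = (2*w)**2 = 4*w**2)
p(a, P) = P*a + 4*P*a**2 (p(a, P) = P*a + (4*a**2)*P = P*a + 4*P*a**2)
(65 - 1*(-70)) + 38*p(-2, A(0)) = (65 - 1*(-70)) + 38*(0**2*(-2)*(1 + 4*(-2))) = (65 + 70) + 38*(0*(-2)*(1 - 8)) = 135 + 38*(0*(-2)*(-7)) = 135 + 38*0 = 135 + 0 = 135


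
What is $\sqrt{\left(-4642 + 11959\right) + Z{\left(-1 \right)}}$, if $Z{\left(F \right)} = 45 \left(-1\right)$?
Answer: $6 \sqrt{202} \approx 85.276$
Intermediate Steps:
$Z{\left(F \right)} = -45$
$\sqrt{\left(-4642 + 11959\right) + Z{\left(-1 \right)}} = \sqrt{\left(-4642 + 11959\right) - 45} = \sqrt{7317 - 45} = \sqrt{7272} = 6 \sqrt{202}$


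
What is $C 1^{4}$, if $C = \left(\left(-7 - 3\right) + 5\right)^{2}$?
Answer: $25$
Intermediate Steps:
$C = 25$ ($C = \left(\left(-7 - 3\right) + 5\right)^{2} = \left(-10 + 5\right)^{2} = \left(-5\right)^{2} = 25$)
$C 1^{4} = 25 \cdot 1^{4} = 25 \cdot 1 = 25$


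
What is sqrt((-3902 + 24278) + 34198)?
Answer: sqrt(54574) ≈ 233.61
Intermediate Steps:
sqrt((-3902 + 24278) + 34198) = sqrt(20376 + 34198) = sqrt(54574)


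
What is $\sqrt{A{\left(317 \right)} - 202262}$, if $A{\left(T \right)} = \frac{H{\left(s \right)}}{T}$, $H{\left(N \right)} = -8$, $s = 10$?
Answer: $\frac{3 i \sqrt{2258345406}}{317} \approx 449.74 i$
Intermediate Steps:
$A{\left(T \right)} = - \frac{8}{T}$
$\sqrt{A{\left(317 \right)} - 202262} = \sqrt{- \frac{8}{317} - 202262} = \sqrt{- \frac{64117062}{317}} = \frac{3 i \sqrt{2258345406}}{317}$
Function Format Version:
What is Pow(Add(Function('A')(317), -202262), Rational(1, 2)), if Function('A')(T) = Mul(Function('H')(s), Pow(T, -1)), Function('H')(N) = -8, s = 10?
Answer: Mul(Rational(3, 317), I, Pow(2258345406, Rational(1, 2))) ≈ Mul(449.74, I)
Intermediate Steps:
Function('A')(T) = Mul(-8, Pow(T, -1))
Pow(Add(Function('A')(317), -202262), Rational(1, 2)) = Pow(Add(Mul(-8, Pow(317, -1)), -202262), Rational(1, 2)) = Pow(Add(Mul(-8, Rational(1, 317)), -202262), Rational(1, 2)) = Pow(Add(Rational(-8, 317), -202262), Rational(1, 2)) = Pow(Rational(-64117062, 317), Rational(1, 2)) = Mul(Rational(3, 317), I, Pow(2258345406, Rational(1, 2)))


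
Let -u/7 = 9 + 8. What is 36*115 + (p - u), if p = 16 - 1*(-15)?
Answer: 4290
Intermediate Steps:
p = 31 (p = 16 + 15 = 31)
u = -119 (u = -7*(9 + 8) = -7*17 = -119)
36*115 + (p - u) = 36*115 + (31 - 1*(-119)) = 4140 + (31 + 119) = 4140 + 150 = 4290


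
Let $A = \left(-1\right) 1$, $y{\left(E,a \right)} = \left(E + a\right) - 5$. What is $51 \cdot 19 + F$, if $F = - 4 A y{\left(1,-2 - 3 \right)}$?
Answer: $933$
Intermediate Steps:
$y{\left(E,a \right)} = -5 + E + a$
$A = -1$
$F = -36$ ($F = \left(-4\right) \left(-1\right) \left(-5 + 1 - 5\right) = 4 \left(-5 + 1 - 5\right) = 4 \left(-9\right) = -36$)
$51 \cdot 19 + F = 51 \cdot 19 - 36 = 969 - 36 = 933$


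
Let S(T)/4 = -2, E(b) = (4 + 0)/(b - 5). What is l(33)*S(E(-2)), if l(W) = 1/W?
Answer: -8/33 ≈ -0.24242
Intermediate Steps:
E(b) = 4/(-5 + b)
S(T) = -8 (S(T) = 4*(-2) = -8)
l(33)*S(E(-2)) = -8/33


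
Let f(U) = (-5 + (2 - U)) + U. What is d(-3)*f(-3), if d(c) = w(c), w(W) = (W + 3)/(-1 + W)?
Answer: 0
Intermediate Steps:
w(W) = (3 + W)/(-1 + W)
d(c) = (3 + c)/(-1 + c)
f(U) = -3 (f(U) = (-3 - U) + U = -3)
d(-3)*f(-3) = ((3 - 3)/(-1 - 3))*(-3) = (0/(-4))*(-3) = -¼*0*(-3) = 0*(-3) = 0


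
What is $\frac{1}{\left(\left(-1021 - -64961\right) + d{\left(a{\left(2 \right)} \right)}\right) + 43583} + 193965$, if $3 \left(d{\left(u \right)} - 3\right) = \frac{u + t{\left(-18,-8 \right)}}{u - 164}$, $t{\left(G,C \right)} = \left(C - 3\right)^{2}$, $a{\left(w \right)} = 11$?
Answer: $\frac{3191002395963}{16451434} \approx 1.9397 \cdot 10^{5}$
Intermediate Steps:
$t{\left(G,C \right)} = \left(-3 + C\right)^{2}$
$d{\left(u \right)} = 3 + \frac{121 + u}{3 \left(-164 + u\right)}$ ($d{\left(u \right)} = 3 + \frac{\left(u + \left(-3 - 8\right)^{2}\right) \frac{1}{u - 164}}{3} = 3 + \frac{\left(u + \left(-11\right)^{2}\right) \frac{1}{-164 + u}}{3} = 3 + \frac{\left(u + 121\right) \frac{1}{-164 + u}}{3} = 3 + \frac{\left(121 + u\right) \frac{1}{-164 + u}}{3} = 3 + \frac{\frac{1}{-164 + u} \left(121 + u\right)}{3} = 3 + \frac{121 + u}{3 \left(-164 + u\right)}$)
$\frac{1}{\left(\left(-1021 - -64961\right) + d{\left(a{\left(2 \right)} \right)}\right) + 43583} + 193965 = \frac{1}{\left(\left(-1021 - -64961\right) + \frac{5 \left(-271 + 2 \cdot 11\right)}{3 \left(-164 + 11\right)}\right) + 43583} + 193965 = \frac{1}{\left(\left(-1021 + 64961\right) + \frac{5 \left(-271 + 22\right)}{3 \left(-153\right)}\right) + 43583} + 193965 = \frac{1}{\left(63940 + \frac{5}{3} \left(- \frac{1}{153}\right) \left(-249\right)\right) + 43583} + 193965 = \frac{1}{\left(63940 + \frac{415}{153}\right) + 43583} + 193965 = \frac{1}{\frac{9783235}{153} + 43583} + 193965 = \frac{1}{\frac{16451434}{153}} + 193965 = \frac{153}{16451434} + 193965 = \frac{3191002395963}{16451434}$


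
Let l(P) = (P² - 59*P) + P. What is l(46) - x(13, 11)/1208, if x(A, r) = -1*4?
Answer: -166703/302 ≈ -552.00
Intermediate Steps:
x(A, r) = -4
l(P) = P² - 58*P
l(46) - x(13, 11)/1208 = 46*(-58 + 46) - (-4)/1208 = 46*(-12) - (-4)/1208 = -552 - 1*(-1/302) = -552 + 1/302 = -166703/302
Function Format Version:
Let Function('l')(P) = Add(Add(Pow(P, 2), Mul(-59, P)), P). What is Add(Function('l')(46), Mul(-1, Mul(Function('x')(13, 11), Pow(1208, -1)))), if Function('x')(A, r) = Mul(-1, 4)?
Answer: Rational(-166703, 302) ≈ -552.00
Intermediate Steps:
Function('x')(A, r) = -4
Function('l')(P) = Add(Pow(P, 2), Mul(-58, P))
Add(Function('l')(46), Mul(-1, Mul(Function('x')(13, 11), Pow(1208, -1)))) = Add(Mul(46, Add(-58, 46)), Mul(-1, Mul(-4, Pow(1208, -1)))) = Add(Mul(46, -12), Mul(-1, Mul(-4, Rational(1, 1208)))) = Add(-552, Mul(-1, Rational(-1, 302))) = Add(-552, Rational(1, 302)) = Rational(-166703, 302)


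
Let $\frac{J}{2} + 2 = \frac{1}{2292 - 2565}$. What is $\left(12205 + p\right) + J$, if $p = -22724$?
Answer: $- \frac{2872781}{273} \approx -10523.0$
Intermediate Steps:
$J = - \frac{1094}{273}$ ($J = -4 + \frac{2}{2292 - 2565} = -4 + \frac{2}{-273} = -4 + 2 \left(- \frac{1}{273}\right) = -4 - \frac{2}{273} = - \frac{1094}{273} \approx -4.0073$)
$\left(12205 + p\right) + J = \left(12205 - 22724\right) - \frac{1094}{273} = -10519 - \frac{1094}{273} = - \frac{2872781}{273}$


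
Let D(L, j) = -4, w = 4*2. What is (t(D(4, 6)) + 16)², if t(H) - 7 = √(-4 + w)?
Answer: 625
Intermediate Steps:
w = 8
t(H) = 9 (t(H) = 7 + √(-4 + 8) = 7 + √4 = 7 + 2 = 9)
(t(D(4, 6)) + 16)² = (9 + 16)² = 25² = 625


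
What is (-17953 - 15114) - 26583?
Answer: -59650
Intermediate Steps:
(-17953 - 15114) - 26583 = -33067 - 26583 = -59650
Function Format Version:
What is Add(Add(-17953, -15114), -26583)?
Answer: -59650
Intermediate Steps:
Add(Add(-17953, -15114), -26583) = Add(-33067, -26583) = -59650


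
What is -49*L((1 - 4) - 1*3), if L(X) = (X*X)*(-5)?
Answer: 8820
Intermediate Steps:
L(X) = -5*X**2 (L(X) = X**2*(-5) = -5*X**2)
-49*L((1 - 4) - 1*3) = -(-245)*((1 - 4) - 1*3)**2 = -(-245)*(-3 - 3)**2 = -(-245)*(-6)**2 = -(-245)*36 = -49*(-180) = 8820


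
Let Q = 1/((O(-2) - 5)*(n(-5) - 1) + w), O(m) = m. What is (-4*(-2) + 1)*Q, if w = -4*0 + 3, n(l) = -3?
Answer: 9/31 ≈ 0.29032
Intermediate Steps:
w = 3 (w = 0 + 3 = 3)
Q = 1/31 (Q = 1/((-2 - 5)*(-3 - 1) + 3) = 1/(-7*(-4) + 3) = 1/(28 + 3) = 1/31 ≈ 0.032258)
(-4*(-2) + 1)*Q = (-4*(-2) + 1)*(1/31) = (8 + 1)*(1/31) = 9*(1/31) = 9/31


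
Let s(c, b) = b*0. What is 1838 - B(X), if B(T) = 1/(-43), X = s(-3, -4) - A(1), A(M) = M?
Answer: 79035/43 ≈ 1838.0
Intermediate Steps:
s(c, b) = 0
X = -1 (X = 0 - 1*1 = 0 - 1 = -1)
B(T) = -1/43
1838 - B(X) = 1838 - 1*(-1/43) = 1838 + 1/43 = 79035/43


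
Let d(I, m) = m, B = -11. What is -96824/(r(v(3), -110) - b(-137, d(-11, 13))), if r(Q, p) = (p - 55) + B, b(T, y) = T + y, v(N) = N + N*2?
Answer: 1862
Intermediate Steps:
v(N) = 3*N (v(N) = N + 2*N = 3*N)
r(Q, p) = -66 + p (r(Q, p) = (p - 55) - 11 = (-55 + p) - 11 = -66 + p)
-96824/(r(v(3), -110) - b(-137, d(-11, 13))) = -96824/((-66 - 110) - (-137 + 13)) = -96824/(-176 - 1*(-124)) = -96824/(-176 + 124) = -96824/(-52) = -96824*(-1/52) = 1862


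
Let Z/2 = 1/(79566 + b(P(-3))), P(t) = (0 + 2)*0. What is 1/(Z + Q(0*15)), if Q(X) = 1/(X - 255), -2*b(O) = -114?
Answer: -6767955/26371 ≈ -256.64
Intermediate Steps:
P(t) = 0 (P(t) = 2*0 = 0)
b(O) = 57 (b(O) = -½*(-114) = 57)
Q(X) = 1/(-255 + X)
Z = 2/79623 (Z = 2/(79566 + 57) = 2/79623 ≈ 2.5118e-5)
1/(Z + Q(0*15)) = 1/(2/79623 + 1/(-255 + 0*15)) = 1/(2/79623 + 1/(-255 + 0)) = 1/(2/79623 + 1/(-255)) = 1/(2/79623 - 1/255) = 1/(-26371/6767955) = -6767955/26371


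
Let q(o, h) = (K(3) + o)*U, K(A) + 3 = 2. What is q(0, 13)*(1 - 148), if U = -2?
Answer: -294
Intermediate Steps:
K(A) = -1 (K(A) = -3 + 2 = -1)
q(o, h) = 2 - 2*o (q(o, h) = (-1 + o)*(-2) = 2 - 2*o)
q(0, 13)*(1 - 148) = (2 - 2*0)*(1 - 148) = (2 + 0)*(-147) = 2*(-147) = -294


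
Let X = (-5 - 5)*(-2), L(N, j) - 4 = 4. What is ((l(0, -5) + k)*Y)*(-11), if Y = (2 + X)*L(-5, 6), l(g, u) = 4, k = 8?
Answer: -23232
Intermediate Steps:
L(N, j) = 8 (L(N, j) = 4 + 4 = 8)
X = 20 (X = -10*(-2) = 20)
Y = 176 (Y = (2 + 20)*8 = 22*8 = 176)
((l(0, -5) + k)*Y)*(-11) = ((4 + 8)*176)*(-11) = (12*176)*(-11) = 2112*(-11) = -23232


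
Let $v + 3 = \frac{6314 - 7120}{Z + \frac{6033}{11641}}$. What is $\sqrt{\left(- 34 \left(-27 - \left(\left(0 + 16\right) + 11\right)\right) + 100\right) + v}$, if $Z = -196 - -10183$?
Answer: $\frac{\sqrt{100454436256938}}{227970} \approx 43.965$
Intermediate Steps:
$Z = 9987$ ($Z = -196 + 10183 = 9987$)
$v = - \frac{179088373}{58132350}$ ($v = -3 + \frac{6314 - 7120}{9987 + \frac{6033}{11641}} = -3 - \frac{806}{9987 + 6033 \cdot \frac{1}{11641}} = -3 - \frac{806}{9987 + \frac{6033}{11641}} = -3 - \frac{806}{\frac{116264700}{11641}} = -3 - \frac{4691323}{58132350} = - \frac{179088373}{58132350} \approx -3.0807$)
$\sqrt{\left(- 34 \left(-27 - \left(\left(0 + 16\right) + 11\right)\right) + 100\right) + v} = \sqrt{\left(- 34 \left(-27 - \left(\left(0 + 16\right) + 11\right)\right) + 100\right) - \frac{179088373}{58132350}} = \sqrt{\left(- 34 \left(-27 - \left(16 + 11\right)\right) + 100\right) - \frac{179088373}{58132350}} = \sqrt{\left(- 34 \left(-27 - 27\right) + 100\right) - \frac{179088373}{58132350}} = \sqrt{\left(\left(-34\right) \left(-54\right) + 100\right) - \frac{179088373}{58132350}} = \sqrt{\left(1836 + 100\right) - \frac{179088373}{58132350}} = \sqrt{1936 - \frac{179088373}{58132350}} = \sqrt{\frac{112365141227}{58132350}} = \frac{\sqrt{100454436256938}}{227970}$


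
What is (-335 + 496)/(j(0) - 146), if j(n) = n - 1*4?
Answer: -161/150 ≈ -1.0733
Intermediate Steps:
j(n) = -4 + n (j(n) = n - 4 = -4 + n)
(-335 + 496)/(j(0) - 146) = (-335 + 496)/((-4 + 0) - 146) = 161/(-4 - 146) = 161/(-150) = 161*(-1/150) = -161/150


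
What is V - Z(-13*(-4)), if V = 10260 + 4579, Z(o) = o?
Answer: 14787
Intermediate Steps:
V = 14839
V - Z(-13*(-4)) = 14839 - (-13)*(-4) = 14839 - 1*52 = 14839 - 52 = 14787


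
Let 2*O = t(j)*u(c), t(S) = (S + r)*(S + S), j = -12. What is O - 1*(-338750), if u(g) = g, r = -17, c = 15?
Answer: 343970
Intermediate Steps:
t(S) = 2*S*(-17 + S) (t(S) = (S - 17)*(S + S) = (-17 + S)*(2*S) = 2*S*(-17 + S))
O = 5220 (O = ((2*(-12)*(-17 - 12))*15)/2 = ((2*(-12)*(-29))*15)/2 = (696*15)/2 = (1/2)*10440 = 5220)
O - 1*(-338750) = 5220 - 1*(-338750) = 5220 + 338750 = 343970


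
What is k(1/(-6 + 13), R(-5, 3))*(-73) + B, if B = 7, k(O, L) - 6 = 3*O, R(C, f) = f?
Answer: -3236/7 ≈ -462.29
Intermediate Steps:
k(O, L) = 6 + 3*O
k(1/(-6 + 13), R(-5, 3))*(-73) + B = (6 + 3/(-6 + 13))*(-73) + 7 = (6 + 3/7)*(-73) + 7 = (45/7)*(-73) + 7 = -3285/7 + 7 = -3236/7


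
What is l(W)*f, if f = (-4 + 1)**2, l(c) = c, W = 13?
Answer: 117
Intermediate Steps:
f = 9 (f = (-3)**2 = 9)
l(W)*f = 13*9 = 117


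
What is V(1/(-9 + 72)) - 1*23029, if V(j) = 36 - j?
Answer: -1448560/63 ≈ -22993.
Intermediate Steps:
V(1/(-9 + 72)) - 1*23029 = (36 - 1/(-9 + 72)) - 1*23029 = (36 - 1/63) - 23029 = 2267/63 - 23029 = -1448560/63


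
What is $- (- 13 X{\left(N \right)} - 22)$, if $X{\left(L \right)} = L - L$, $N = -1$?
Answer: $22$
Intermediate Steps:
$X{\left(L \right)} = 0$
$- (- 13 X{\left(N \right)} - 22) = - (\left(-13\right) 0 - 22) = - (0 - 22) = \left(-1\right) \left(-22\right) = 22$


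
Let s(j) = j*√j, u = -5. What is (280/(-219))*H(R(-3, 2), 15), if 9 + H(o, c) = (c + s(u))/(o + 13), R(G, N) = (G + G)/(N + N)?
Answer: 16520/1679 + 2800*I*√5/5037 ≈ 9.8392 + 1.243*I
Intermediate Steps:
s(j) = j^(3/2)
R(G, N) = G/N (R(G, N) = (2*G)/((2*N)) = (2*G)*(1/(2*N)) = G/N)
H(o, c) = -9 + (c - 5*I*√5)/(13 + o) (H(o, c) = -9 + (c + (-5)^(3/2))/(o + 13) = -9 + (c - 5*I*√5)/(13 + o))
(280/(-219))*H(R(-3, 2), 15) = (280/(-219))*((-117 + 15 - (-27)/2 - 5*I*√5)/(13 - 3/2)) = (280*(-1/219))*((-117 + 15 - (-27)/2 - 5*I*√5)/(13 - 3*½)) = -280*(-117 + 15 - 9*(-3/2) - 5*I*√5)/(219*(13 - 3/2)) = -280*(-117 + 15 + 27/2 - 5*I*√5)/(219*23/2) = -560*(-177/2 - 5*I*√5)/5037 = -280*(-177/23 - 10*I*√5/23)/219 = 16520/1679 + 2800*I*√5/5037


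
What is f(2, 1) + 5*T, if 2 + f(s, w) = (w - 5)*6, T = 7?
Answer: 9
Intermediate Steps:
f(s, w) = -32 + 6*w (f(s, w) = -2 + (w - 5)*6 = -2 + (-5 + w)*6 = -2 + (-30 + 6*w) = -32 + 6*w)
f(2, 1) + 5*T = (-32 + 6*1) + 5*7 = (-32 + 6) + 35 = -26 + 35 = 9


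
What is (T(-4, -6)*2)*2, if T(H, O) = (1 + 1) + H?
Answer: -8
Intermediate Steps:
T(H, O) = 2 + H
(T(-4, -6)*2)*2 = ((2 - 4)*2)*2 = -2*2*2 = -4*2 = -8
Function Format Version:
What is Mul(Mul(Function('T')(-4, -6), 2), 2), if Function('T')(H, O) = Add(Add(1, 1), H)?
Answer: -8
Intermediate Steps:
Function('T')(H, O) = Add(2, H)
Mul(Mul(Function('T')(-4, -6), 2), 2) = Mul(Mul(Add(2, -4), 2), 2) = Mul(Mul(-2, 2), 2) = Mul(-4, 2) = -8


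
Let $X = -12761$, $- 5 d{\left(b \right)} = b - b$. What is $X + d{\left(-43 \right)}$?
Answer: $-12761$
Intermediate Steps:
$d{\left(b \right)} = 0$ ($d{\left(b \right)} = - \frac{b - b}{5} = \left(- \frac{1}{5}\right) 0 = 0$)
$X + d{\left(-43 \right)} = -12761 + 0 = -12761$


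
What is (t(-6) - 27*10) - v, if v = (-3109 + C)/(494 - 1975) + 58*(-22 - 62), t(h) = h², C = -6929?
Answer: 6858840/1481 ≈ 4631.2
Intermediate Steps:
v = -7205394/1481 (v = (-3109 - 6929)/(494 - 1975) + 58*(-22 - 62) = -10038/(-1481) + 58*(-84) = -10038*(-1/1481) - 4872 = 10038/1481 - 4872 = -7205394/1481 ≈ -4865.2)
(t(-6) - 27*10) - v = ((-6)² - 27*10) - 1*(-7205394/1481) = (36 - 270) + 7205394/1481 = -234 + 7205394/1481 = 6858840/1481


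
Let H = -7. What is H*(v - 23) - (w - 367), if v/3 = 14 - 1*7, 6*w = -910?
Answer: 1598/3 ≈ 532.67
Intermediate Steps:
w = -455/3 (w = (⅙)*(-910) = -455/3 ≈ -151.67)
v = 21 (v = 3*(14 - 1*7) = 3*(14 - 7) = 3*7 = 21)
H*(v - 23) - (w - 367) = -7*(21 - 23) - (-455/3 - 367) = -7*(-2) - 1*(-1556/3) = 14 + 1556/3 = 1598/3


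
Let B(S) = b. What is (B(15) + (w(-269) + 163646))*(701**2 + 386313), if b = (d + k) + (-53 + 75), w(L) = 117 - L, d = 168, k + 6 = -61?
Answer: 144081141670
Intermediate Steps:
k = -67 (k = -6 - 61 = -67)
b = 123 (b = (168 - 67) + (-53 + 75) = 101 + 22 = 123)
B(S) = 123
(B(15) + (w(-269) + 163646))*(701**2 + 386313) = (123 + ((117 - 1*(-269)) + 163646))*(701**2 + 386313) = (123 + ((117 + 269) + 163646))*(491401 + 386313) = (123 + (386 + 163646))*877714 = (123 + 164032)*877714 = 164155*877714 = 144081141670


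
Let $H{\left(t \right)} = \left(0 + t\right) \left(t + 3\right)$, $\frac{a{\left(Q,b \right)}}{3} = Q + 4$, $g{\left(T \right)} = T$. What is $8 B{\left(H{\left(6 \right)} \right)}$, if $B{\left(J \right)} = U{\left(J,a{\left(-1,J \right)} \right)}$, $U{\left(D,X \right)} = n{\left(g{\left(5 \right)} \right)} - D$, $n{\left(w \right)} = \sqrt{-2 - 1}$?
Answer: $-432 + 8 i \sqrt{3} \approx -432.0 + 13.856 i$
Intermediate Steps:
$n{\left(w \right)} = i \sqrt{3}$ ($n{\left(w \right)} = \sqrt{-3} = i \sqrt{3}$)
$a{\left(Q,b \right)} = 12 + 3 Q$ ($a{\left(Q,b \right)} = 3 \left(Q + 4\right) = 3 \left(4 + Q\right) = 12 + 3 Q$)
$H{\left(t \right)} = t \left(3 + t\right)$
$U{\left(D,X \right)} = - D + i \sqrt{3}$ ($U{\left(D,X \right)} = i \sqrt{3} - D = - D + i \sqrt{3}$)
$B{\left(J \right)} = - J + i \sqrt{3}$
$8 B{\left(H{\left(6 \right)} \right)} = 8 \left(- 6 \left(3 + 6\right) + i \sqrt{3}\right) = 8 \left(- 6 \cdot 9 + i \sqrt{3}\right) = 8 \left(\left(-1\right) 54 + i \sqrt{3}\right) = 8 \left(-54 + i \sqrt{3}\right) = -432 + 8 i \sqrt{3}$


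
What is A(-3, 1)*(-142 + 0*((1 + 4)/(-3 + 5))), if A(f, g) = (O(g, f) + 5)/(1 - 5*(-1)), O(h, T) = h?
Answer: -142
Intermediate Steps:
A(f, g) = ⅚ + g/6 (A(f, g) = (g + 5)/(1 - 5*(-1)) = (5 + g)/(1 + 5) = (5 + g)/6 = (5 + g)*(⅙) = ⅚ + g/6)
A(-3, 1)*(-142 + 0*((1 + 4)/(-3 + 5))) = (⅚ + (⅙)*1)*(-142 + 0*((1 + 4)/(-3 + 5))) = (⅚ + ⅙)*(-142 + 0*(5/2)) = 1*(-142 + 0*(5*(½))) = 1*(-142 + 0*(5/2)) = 1*(-142 + 0) = 1*(-142) = -142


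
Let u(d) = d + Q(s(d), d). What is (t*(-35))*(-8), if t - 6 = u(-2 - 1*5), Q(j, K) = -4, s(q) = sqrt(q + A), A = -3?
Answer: -1400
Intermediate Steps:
s(q) = sqrt(-3 + q) (s(q) = sqrt(q - 3) = sqrt(-3 + q))
u(d) = -4 + d (u(d) = d - 4 = -4 + d)
t = -5 (t = 6 + (-4 + (-2 - 1*5)) = 6 + (-4 + (-2 - 5)) = 6 + (-4 - 7) = 6 - 11 = -5)
(t*(-35))*(-8) = -5*(-35)*(-8) = 175*(-8) = -1400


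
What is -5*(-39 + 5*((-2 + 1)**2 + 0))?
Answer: 170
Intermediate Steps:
-5*(-39 + 5*((-2 + 1)**2 + 0)) = -5*(-39 + 5*((-1)**2 + 0)) = -5*(-39 + 5*(1 + 0)) = -5*(-39 + 5*1) = -5*(-39 + 5) = -5*(-34) = 170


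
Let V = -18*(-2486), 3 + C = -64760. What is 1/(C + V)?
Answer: -1/20015 ≈ -4.9963e-5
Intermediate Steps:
C = -64763 (C = -3 - 64760 = -64763)
V = 44748
1/(C + V) = 1/(-64763 + 44748) = 1/(-20015) = -1/20015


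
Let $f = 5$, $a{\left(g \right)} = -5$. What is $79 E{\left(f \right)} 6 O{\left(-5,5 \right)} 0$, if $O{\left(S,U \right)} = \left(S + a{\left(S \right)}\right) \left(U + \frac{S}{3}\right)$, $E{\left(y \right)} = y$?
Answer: $0$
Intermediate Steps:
$O{\left(S,U \right)} = \left(-5 + S\right) \left(U + \frac{S}{3}\right)$ ($O{\left(S,U \right)} = \left(S - 5\right) \left(U + \frac{S}{3}\right) = \left(-5 + S\right) \left(U + S \frac{1}{3}\right) = \left(-5 + S\right) \left(U + \frac{S}{3}\right)$)
$79 E{\left(f \right)} 6 O{\left(-5,5 \right)} 0 = 79 \cdot 5 \cdot 6 \left(\left(-5\right) 5 - - \frac{25}{3} + \frac{\left(-5\right)^{2}}{3} - 25\right) 0 = 395 \cdot 6 \left(-25 + \frac{25}{3} + \frac{1}{3} \cdot 25 - 25\right) 0 = 395 \cdot 6 \left(-25 + \frac{25}{3} + \frac{25}{3} - 25\right) 0 = 395 \cdot 6 \left(- \frac{100}{3}\right) 0 = 395 \left(\left(-200\right) 0\right) = 395 \cdot 0 = 0$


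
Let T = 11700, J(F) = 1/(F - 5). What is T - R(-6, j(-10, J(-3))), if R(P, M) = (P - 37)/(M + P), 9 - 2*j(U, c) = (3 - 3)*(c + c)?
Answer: 35014/3 ≈ 11671.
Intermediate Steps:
J(F) = 1/(-5 + F)
j(U, c) = 9/2 (j(U, c) = 9/2 - (3 - 3)*(c + c)/2 = 9/2 - 0*2*c = 9/2 - ½*0 = 9/2 + 0 = 9/2)
R(P, M) = (-37 + P)/(M + P)
T - R(-6, j(-10, J(-3))) = 11700 - (-37 - 6)/(9/2 - 6) = 11700 - (-43)/(-3/2) = 11700 - (-2)*(-43)/3 = 11700 - 1*86/3 = 11700 - 86/3 = 35014/3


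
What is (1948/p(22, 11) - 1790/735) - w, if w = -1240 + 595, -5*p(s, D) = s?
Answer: 323137/1617 ≈ 199.84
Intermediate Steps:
p(s, D) = -s/5
w = -645
(1948/p(22, 11) - 1790/735) - w = (1948/((-1/5*22)) - 1790/735) - 1*(-645) = (1948/(-22/5) - 1790*1/735) + 645 = (1948*(-5/22) - 358/147) + 645 = (-4870/11 - 358/147) + 645 = -719828/1617 + 645 = 323137/1617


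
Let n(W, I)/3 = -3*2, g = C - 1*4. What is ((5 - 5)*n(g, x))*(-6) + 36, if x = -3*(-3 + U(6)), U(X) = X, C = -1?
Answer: 36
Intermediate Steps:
g = -5 (g = -1 - 1*4 = -1 - 4 = -5)
x = -9 (x = -3*(-3 + 6) = -3*3 = -9)
n(W, I) = -18 (n(W, I) = 3*(-3*2) = 3*(-6) = -18)
((5 - 5)*n(g, x))*(-6) + 36 = ((5 - 5)*(-18))*(-6) + 36 = (0*(-18))*(-6) + 36 = 0*(-6) + 36 = 0 + 36 = 36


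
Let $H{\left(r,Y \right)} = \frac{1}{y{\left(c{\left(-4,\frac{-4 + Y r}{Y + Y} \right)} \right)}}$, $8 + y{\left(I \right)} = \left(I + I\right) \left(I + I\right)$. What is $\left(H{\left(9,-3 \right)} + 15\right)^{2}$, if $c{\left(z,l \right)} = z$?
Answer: $\frac{707281}{3136} \approx 225.54$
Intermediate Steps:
$y{\left(I \right)} = -8 + 4 I^{2}$ ($y{\left(I \right)} = -8 + \left(I + I\right) \left(I + I\right) = -8 + 2 I 2 I = -8 + 4 I^{2}$)
$H{\left(r,Y \right)} = \frac{1}{56}$ ($H{\left(r,Y \right)} = \frac{1}{-8 + 4 \left(-4\right)^{2}} = \frac{1}{-8 + 4 \cdot 16} = \frac{1}{-8 + 64} = \frac{1}{56}$)
$\left(H{\left(9,-3 \right)} + 15\right)^{2} = \left(\frac{1}{56} + 15\right)^{2} = \left(\frac{841}{56}\right)^{2} = \frac{707281}{3136}$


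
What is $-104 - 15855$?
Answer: $-15959$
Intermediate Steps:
$-104 - 15855 = -15959$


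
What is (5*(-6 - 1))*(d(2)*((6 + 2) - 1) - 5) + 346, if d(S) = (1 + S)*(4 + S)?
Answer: -3889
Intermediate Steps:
(5*(-6 - 1))*(d(2)*((6 + 2) - 1) - 5) + 346 = (5*(-6 - 1))*((4 + 2² + 5*2)*((6 + 2) - 1) - 5) + 346 = (5*(-7))*((4 + 4 + 10)*(8 - 1) - 5) + 346 = -35*(18*7 - 5) + 346 = -35*(126 - 5) + 346 = -35*121 + 346 = -4235 + 346 = -3889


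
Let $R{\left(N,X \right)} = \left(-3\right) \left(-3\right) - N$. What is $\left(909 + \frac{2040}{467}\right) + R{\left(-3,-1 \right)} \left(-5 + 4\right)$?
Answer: $\frac{420939}{467} \approx 901.37$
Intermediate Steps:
$R{\left(N,X \right)} = 9 - N$
$\left(909 + \frac{2040}{467}\right) + R{\left(-3,-1 \right)} \left(-5 + 4\right) = \left(909 + \frac{2040}{467}\right) + \left(9 - -3\right) \left(-5 + 4\right) = \left(909 + 2040 \cdot \frac{1}{467}\right) + \left(9 + 3\right) \left(-1\right) = \left(909 + \frac{2040}{467}\right) + 12 \left(-1\right) = \frac{426543}{467} - 12 = \frac{420939}{467}$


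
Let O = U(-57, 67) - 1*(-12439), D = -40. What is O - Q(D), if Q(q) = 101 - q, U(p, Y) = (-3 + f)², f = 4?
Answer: 12299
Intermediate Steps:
U(p, Y) = 1 (U(p, Y) = (-3 + 4)² = 1² = 1)
O = 12440 (O = 1 - 1*(-12439) = 1 + 12439 = 12440)
O - Q(D) = 12440 - (101 - 1*(-40)) = 12440 - (101 + 40) = 12440 - 1*141 = 12440 - 141 = 12299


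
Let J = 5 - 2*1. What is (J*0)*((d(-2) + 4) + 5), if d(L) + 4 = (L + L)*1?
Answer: 0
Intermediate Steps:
d(L) = -4 + 2*L (d(L) = -4 + (L + L)*1 = -4 + (2*L)*1 = -4 + 2*L)
J = 3 (J = 5 - 2 = 3)
(J*0)*((d(-2) + 4) + 5) = (3*0)*(((-4 + 2*(-2)) + 4) + 5) = 0*(((-4 - 4) + 4) + 5) = 0*((-8 + 4) + 5) = 0*(-4 + 5) = 0*1 = 0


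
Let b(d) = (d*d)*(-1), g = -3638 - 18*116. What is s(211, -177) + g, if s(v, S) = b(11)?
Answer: -5847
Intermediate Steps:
g = -5726 (g = -3638 - 1*2088 = -3638 - 2088 = -5726)
b(d) = -d² (b(d) = d²*(-1) = -d²)
s(v, S) = -121 (s(v, S) = -1*11² = -1*121 = -121)
s(211, -177) + g = -121 - 5726 = -5847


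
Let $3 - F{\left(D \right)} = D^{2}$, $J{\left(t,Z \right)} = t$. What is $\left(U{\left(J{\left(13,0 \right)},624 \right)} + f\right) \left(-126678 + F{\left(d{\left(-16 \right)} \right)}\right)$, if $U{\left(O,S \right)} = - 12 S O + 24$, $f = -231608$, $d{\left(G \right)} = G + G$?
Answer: $42003776672$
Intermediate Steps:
$d{\left(G \right)} = 2 G$
$U{\left(O,S \right)} = 24 - 12 O S$ ($U{\left(O,S \right)} = - 12 O S + 24 = 24 - 12 O S$)
$F{\left(D \right)} = 3 - D^{2}$
$\left(U{\left(J{\left(13,0 \right)},624 \right)} + f\right) \left(-126678 + F{\left(d{\left(-16 \right)} \right)}\right) = \left(\left(24 - 156 \cdot 624\right) - 231608\right) \left(-126678 + \left(3 - \left(2 \left(-16\right)\right)^{2}\right)\right) = \left(\left(24 - 97344\right) - 231608\right) \left(-126678 + \left(3 - \left(-32\right)^{2}\right)\right) = \left(-97320 - 231608\right) \left(-126678 + \left(3 - 1024\right)\right) = - 328928 \left(-126678 + \left(3 - 1024\right)\right) = - 328928 \left(-126678 - 1021\right) = \left(-328928\right) \left(-127699\right) = 42003776672$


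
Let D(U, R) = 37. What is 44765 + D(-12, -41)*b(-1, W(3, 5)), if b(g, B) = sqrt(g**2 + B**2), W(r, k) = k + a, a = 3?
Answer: 44765 + 37*sqrt(65) ≈ 45063.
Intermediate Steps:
W(r, k) = 3 + k (W(r, k) = k + 3 = 3 + k)
b(g, B) = sqrt(B**2 + g**2)
44765 + D(-12, -41)*b(-1, W(3, 5)) = 44765 + 37*sqrt((3 + 5)**2 + (-1)**2) = 44765 + 37*sqrt(8**2 + 1) = 44765 + 37*sqrt(64 + 1) = 44765 + 37*sqrt(65)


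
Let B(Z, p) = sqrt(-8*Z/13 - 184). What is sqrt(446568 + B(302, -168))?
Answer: sqrt(75469992 + 26*I*sqrt(15626))/13 ≈ 668.26 + 0.014389*I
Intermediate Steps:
B(Z, p) = sqrt(-184 - 8*Z/13) (B(Z, p) = sqrt(-8*Z/13 - 184) = sqrt(-184 - 8*Z/13))
sqrt(446568 + B(302, -168)) = sqrt(446568 + 2*sqrt(-7774 - 26*302)/13) = sqrt(446568 + 2*sqrt(-7774 - 7852)/13) = sqrt(446568 + 2*sqrt(-15626)/13) = sqrt(446568 + 2*(I*sqrt(15626))/13) = sqrt(446568 + 2*I*sqrt(15626)/13)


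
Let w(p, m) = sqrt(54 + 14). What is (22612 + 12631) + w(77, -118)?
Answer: 35243 + 2*sqrt(17) ≈ 35251.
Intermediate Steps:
w(p, m) = 2*sqrt(17) (w(p, m) = sqrt(68) = 2*sqrt(17))
(22612 + 12631) + w(77, -118) = (22612 + 12631) + 2*sqrt(17) = 35243 + 2*sqrt(17)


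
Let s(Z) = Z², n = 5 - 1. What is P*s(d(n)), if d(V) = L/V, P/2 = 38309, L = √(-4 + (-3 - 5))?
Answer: -114927/2 ≈ -57464.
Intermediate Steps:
n = 4
L = 2*I*√3 (L = √(-4 - 8) = √(-12) = 2*I*√3 ≈ 3.4641*I)
P = 76618 (P = 2*38309 = 76618)
d(V) = 2*I*√3/V (d(V) = (2*I*√3)/V = 2*I*√3/V)
P*s(d(n)) = 76618*(2*I*√3/4)² = 76618*(2*I*√3*(¼))² = 76618*(I*√3/2)² = 76618*(-¾) = -114927/2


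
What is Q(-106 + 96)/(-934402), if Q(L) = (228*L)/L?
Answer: -114/467201 ≈ -0.00024401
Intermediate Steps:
Q(L) = 228
Q(-106 + 96)/(-934402) = 228/(-934402) = 228*(-1/934402) = -114/467201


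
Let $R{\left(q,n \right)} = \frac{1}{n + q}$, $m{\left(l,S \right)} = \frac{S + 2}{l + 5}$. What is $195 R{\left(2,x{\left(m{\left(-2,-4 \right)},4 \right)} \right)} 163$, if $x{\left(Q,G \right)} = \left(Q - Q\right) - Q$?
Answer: $\frac{95355}{8} \approx 11919.0$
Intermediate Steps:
$m{\left(l,S \right)} = \frac{2 + S}{5 + l}$
$x{\left(Q,G \right)} = - Q$ ($x{\left(Q,G \right)} = 0 - Q = - Q$)
$195 R{\left(2,x{\left(m{\left(-2,-4 \right)},4 \right)} \right)} 163 = \frac{195}{- \frac{2 - 4}{5 - 2} + 2} \cdot 163 = \frac{195}{- \frac{-2}{3} + 2} \cdot 163 = \frac{195}{\left(-1\right) \left(- \frac{2}{3}\right) + 2} \cdot 163 = \frac{195}{\frac{2}{3} + 2} \cdot 163 = \frac{195}{\frac{8}{3}} \cdot 163 = 195 \cdot \frac{3}{8} \cdot 163 = \frac{585}{8} \cdot 163 = \frac{95355}{8}$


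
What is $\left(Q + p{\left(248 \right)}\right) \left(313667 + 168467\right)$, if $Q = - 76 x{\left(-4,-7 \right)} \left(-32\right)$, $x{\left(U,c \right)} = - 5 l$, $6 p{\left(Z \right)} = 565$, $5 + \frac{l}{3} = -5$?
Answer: $\frac{527783652455}{3} \approx 1.7593 \cdot 10^{11}$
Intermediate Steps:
$l = -30$ ($l = -15 + 3 \left(-5\right) = -15 - 15 = -30$)
$p{\left(Z \right)} = \frac{565}{6}$ ($p{\left(Z \right)} = \frac{1}{6} \cdot 565 = \frac{565}{6}$)
$x{\left(U,c \right)} = 150$ ($x{\left(U,c \right)} = \left(-5\right) \left(-30\right) = 150$)
$Q = 364800$ ($Q = \left(-76\right) 150 \left(-32\right) = \left(-11400\right) \left(-32\right) = 364800$)
$\left(Q + p{\left(248 \right)}\right) \left(313667 + 168467\right) = \left(364800 + \frac{565}{6}\right) \left(313667 + 168467\right) = \frac{2189365}{6} \cdot 482134 = \frac{527783652455}{3}$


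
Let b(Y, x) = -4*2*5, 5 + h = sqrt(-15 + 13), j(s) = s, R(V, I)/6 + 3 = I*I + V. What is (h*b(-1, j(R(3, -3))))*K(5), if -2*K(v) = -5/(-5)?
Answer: -100 + 20*I*sqrt(2) ≈ -100.0 + 28.284*I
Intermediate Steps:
K(v) = -1/2 (K(v) = -(-5)/(2*(-5)) = -(-5)*(-1)/(2*5) = -1/2*1 = -1/2)
R(V, I) = -18 + 6*V + 6*I**2 (R(V, I) = -18 + 6*(I*I + V) = -18 + 6*(I**2 + V) = -18 + 6*(V + I**2) = -18 + (6*V + 6*I**2) = -18 + 6*V + 6*I**2)
h = -5 + I*sqrt(2) (h = -5 + sqrt(-15 + 13) = -5 + sqrt(-2) = -5 + I*sqrt(2) ≈ -5.0 + 1.4142*I)
b(Y, x) = -40 (b(Y, x) = -8*5 = -40)
(h*b(-1, j(R(3, -3))))*K(5) = ((-5 + I*sqrt(2))*(-40))*(-1/2) = (200 - 40*I*sqrt(2))*(-1/2) = -100 + 20*I*sqrt(2)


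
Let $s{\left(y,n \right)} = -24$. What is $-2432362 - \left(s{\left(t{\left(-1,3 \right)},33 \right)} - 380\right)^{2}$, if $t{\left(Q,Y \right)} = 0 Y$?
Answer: $-2595578$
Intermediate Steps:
$t{\left(Q,Y \right)} = 0$
$-2432362 - \left(s{\left(t{\left(-1,3 \right)},33 \right)} - 380\right)^{2} = -2432362 - \left(-24 - 380\right)^{2} = -2432362 - \left(-404\right)^{2} = -2432362 - 163216 = -2595578$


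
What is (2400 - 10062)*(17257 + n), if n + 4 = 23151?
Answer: -309575448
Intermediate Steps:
n = 23147 (n = -4 + 23151 = 23147)
(2400 - 10062)*(17257 + n) = (2400 - 10062)*(17257 + 23147) = -7662*40404 = -309575448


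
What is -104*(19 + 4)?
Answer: -2392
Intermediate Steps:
-104*(19 + 4) = -104*23 = -2392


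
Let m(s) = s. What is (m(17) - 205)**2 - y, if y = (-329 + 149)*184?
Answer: 68464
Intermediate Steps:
y = -33120 (y = -180*184 = -33120)
(m(17) - 205)**2 - y = (17 - 205)**2 - 1*(-33120) = (-188)**2 + 33120 = 35344 + 33120 = 68464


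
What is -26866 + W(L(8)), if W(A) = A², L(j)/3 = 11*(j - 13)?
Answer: 359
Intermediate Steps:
L(j) = -429 + 33*j (L(j) = 3*(11*(j - 13)) = 3*(11*(-13 + j)) = 3*(-143 + 11*j) = -429 + 33*j)
-26866 + W(L(8)) = -26866 + (-429 + 33*8)² = -26866 + (-429 + 264)² = -26866 + (-165)² = -26866 + 27225 = 359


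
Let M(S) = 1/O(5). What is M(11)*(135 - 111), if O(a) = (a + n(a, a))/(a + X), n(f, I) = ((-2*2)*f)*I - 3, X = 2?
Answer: -12/7 ≈ -1.7143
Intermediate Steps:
n(f, I) = -3 - 4*I*f (n(f, I) = (-4*f)*I - 3 = -4*I*f - 3 = -3 - 4*I*f)
O(a) = (-3 + a - 4*a**2)/(2 + a) (O(a) = (a + (-3 - 4*a*a))/(a + 2) = (a + (-3 - 4*a**2))/(2 + a) = (-3 + a - 4*a**2)/(2 + a))
M(S) = -1/14 (M(S) = 1/((-3 + 5 - 4*5**2)/(2 + 5)) = 1/((-3 + 5 - 4*25)/7) = 1/((-3 + 5 - 100)/7) = 1/((1/7)*(-98)) = 1/(-14) = -1/14)
M(11)*(135 - 111) = -(135 - 111)/14 = -1/14*24 = -12/7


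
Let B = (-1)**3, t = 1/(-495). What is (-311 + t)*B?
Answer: 153946/495 ≈ 311.00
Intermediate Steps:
t = -1/495 ≈ -0.0020202
B = -1
(-311 + t)*B = (-311 - 1/495)*(-1) = -153946/495*(-1) = 153946/495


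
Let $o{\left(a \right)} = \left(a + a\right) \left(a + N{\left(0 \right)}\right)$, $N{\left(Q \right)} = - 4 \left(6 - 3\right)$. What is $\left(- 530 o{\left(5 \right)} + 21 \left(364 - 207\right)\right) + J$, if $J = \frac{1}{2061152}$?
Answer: $\frac{83264357345}{2061152} \approx 40397.0$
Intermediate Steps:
$N{\left(Q \right)} = -12$ ($N{\left(Q \right)} = \left(-4\right) 3 = -12$)
$o{\left(a \right)} = 2 a \left(-12 + a\right)$ ($o{\left(a \right)} = \left(a + a\right) \left(a - 12\right) = 2 a \left(-12 + a\right)$)
$J = \frac{1}{2061152} \approx 4.8517 \cdot 10^{-7}$
$\left(- 530 o{\left(5 \right)} + 21 \left(364 - 207\right)\right) + J = \left(- 530 \cdot 2 \cdot 5 \left(-12 + 5\right) + 21 \left(364 - 207\right)\right) + \frac{1}{2061152} = \left(- 530 \cdot 2 \cdot 5 \left(-7\right) + 21 \cdot 157\right) + \frac{1}{2061152} = \left(\left(-530\right) \left(-70\right) + 3297\right) + \frac{1}{2061152} = \left(37100 + 3297\right) + \frac{1}{2061152} = 40397 + \frac{1}{2061152} = \frac{83264357345}{2061152}$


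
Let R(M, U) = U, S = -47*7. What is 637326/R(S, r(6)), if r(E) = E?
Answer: 106221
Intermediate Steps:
S = -329
637326/R(S, r(6)) = 637326/6 = 637326*(⅙) = 106221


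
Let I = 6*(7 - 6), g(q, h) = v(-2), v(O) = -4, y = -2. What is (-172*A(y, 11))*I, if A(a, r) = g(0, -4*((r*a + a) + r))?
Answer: 4128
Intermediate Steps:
g(q, h) = -4
A(a, r) = -4
I = 6 (I = 6*1 = 6)
(-172*A(y, 11))*I = -172*(-4)*6 = 688*6 = 4128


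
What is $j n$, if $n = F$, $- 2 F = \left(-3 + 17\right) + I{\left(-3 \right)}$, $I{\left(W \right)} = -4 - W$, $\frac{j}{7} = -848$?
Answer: $38584$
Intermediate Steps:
$j = -5936$ ($j = 7 \left(-848\right) = -5936$)
$F = - \frac{13}{2}$ ($F = - \frac{\left(-3 + 17\right) - 1}{2} = - \frac{14 + \left(-4 + 3\right)}{2} = - \frac{14 - 1}{2} = \left(- \frac{1}{2}\right) 13 = - \frac{13}{2} \approx -6.5$)
$n = - \frac{13}{2} \approx -6.5$
$j n = \left(-5936\right) \left(- \frac{13}{2}\right) = 38584$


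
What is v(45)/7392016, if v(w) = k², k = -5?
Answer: 25/7392016 ≈ 3.3820e-6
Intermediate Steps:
v(w) = 25 (v(w) = (-5)² = 25)
v(45)/7392016 = 25/7392016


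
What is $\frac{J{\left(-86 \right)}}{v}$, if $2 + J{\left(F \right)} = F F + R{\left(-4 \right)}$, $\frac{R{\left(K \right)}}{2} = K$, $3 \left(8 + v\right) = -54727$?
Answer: $- \frac{22158}{54751} \approx -0.40471$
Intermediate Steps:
$v = - \frac{54751}{3}$ ($v = -8 + \frac{1}{3} \left(-54727\right) = -8 - \frac{54727}{3} = - \frac{54751}{3} \approx -18250.0$)
$R{\left(K \right)} = 2 K$
$J{\left(F \right)} = -10 + F^{2}$ ($J{\left(F \right)} = -2 + \left(F F + 2 \left(-4\right)\right) = -2 + \left(F^{2} - 8\right) = -2 + \left(-8 + F^{2}\right) = -10 + F^{2}$)
$\frac{J{\left(-86 \right)}}{v} = \frac{-10 + \left(-86\right)^{2}}{- \frac{54751}{3}} = \left(-10 + 7396\right) \left(- \frac{3}{54751}\right) = 7386 \left(- \frac{3}{54751}\right) = - \frac{22158}{54751}$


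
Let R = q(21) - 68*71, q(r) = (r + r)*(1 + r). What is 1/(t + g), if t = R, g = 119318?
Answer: 1/115414 ≈ 8.6645e-6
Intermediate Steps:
q(r) = 2*r*(1 + r) (q(r) = (2*r)*(1 + r) = 2*r*(1 + r))
R = -3904 (R = 2*21*(1 + 21) - 68*71 = 2*21*22 - 4828 = 924 - 4828 = -3904)
t = -3904
1/(t + g) = 1/(-3904 + 119318) = 1/115414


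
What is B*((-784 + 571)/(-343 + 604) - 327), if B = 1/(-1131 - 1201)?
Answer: 7130/50721 ≈ 0.14057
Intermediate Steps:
B = -1/2332 (B = 1/(-2332) = -1/2332 ≈ -0.00042882)
B*((-784 + 571)/(-343 + 604) - 327) = -((-784 + 571)/(-343 + 604) - 327)/2332 = -(-213/261 - 327)/2332 = -(-213*1/261 - 327)/2332 = -(-71/87 - 327)/2332 = -1/2332*(-28520/87) = 7130/50721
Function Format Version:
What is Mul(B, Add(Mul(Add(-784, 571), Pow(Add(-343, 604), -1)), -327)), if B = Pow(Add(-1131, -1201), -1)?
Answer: Rational(7130, 50721) ≈ 0.14057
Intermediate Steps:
B = Rational(-1, 2332) (B = Pow(-2332, -1) = Rational(-1, 2332) ≈ -0.00042882)
Mul(B, Add(Mul(Add(-784, 571), Pow(Add(-343, 604), -1)), -327)) = Mul(Rational(-1, 2332), Add(Mul(Add(-784, 571), Pow(Add(-343, 604), -1)), -327)) = Mul(Rational(-1, 2332), Add(Mul(-213, Pow(261, -1)), -327)) = Mul(Rational(-1, 2332), Add(Mul(-213, Rational(1, 261)), -327)) = Mul(Rational(-1, 2332), Add(Rational(-71, 87), -327)) = Mul(Rational(-1, 2332), Rational(-28520, 87)) = Rational(7130, 50721)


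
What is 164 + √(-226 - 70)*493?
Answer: 164 + 986*I*√74 ≈ 164.0 + 8481.9*I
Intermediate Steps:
164 + √(-226 - 70)*493 = 164 + √(-296)*493 = 164 + (2*I*√74)*493 = 164 + 986*I*√74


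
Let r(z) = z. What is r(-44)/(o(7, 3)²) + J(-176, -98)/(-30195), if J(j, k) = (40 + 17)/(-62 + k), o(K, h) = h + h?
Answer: -5904743/4831200 ≈ -1.2222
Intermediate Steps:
o(K, h) = 2*h
J(j, k) = 57/(-62 + k)
r(-44)/(o(7, 3)²) + J(-176, -98)/(-30195) = -44/((2*3)²) + (57/(-62 - 98))/(-30195) = -44/(6²) + (57/(-160))*(-1/30195) = -44/36 + (57*(-1/160))*(-1/30195) = -44*1/36 - 57/160*(-1/30195) = -11/9 + 19/1610400 = -5904743/4831200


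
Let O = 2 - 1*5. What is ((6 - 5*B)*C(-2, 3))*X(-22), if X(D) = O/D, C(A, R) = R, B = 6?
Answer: -108/11 ≈ -9.8182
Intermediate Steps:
O = -3 (O = 2 - 5 = -3)
X(D) = -3/D
((6 - 5*B)*C(-2, 3))*X(-22) = ((6 - 5*6)*3)*(-3/(-22)) = ((6 - 30)*3)*(-3*(-1/22)) = -24*3*(3/22) = -72*3/22 = -108/11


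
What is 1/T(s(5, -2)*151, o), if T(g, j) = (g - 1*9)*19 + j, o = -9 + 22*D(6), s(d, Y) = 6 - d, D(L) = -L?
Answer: 1/2557 ≈ 0.00039108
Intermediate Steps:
o = -141 (o = -9 + 22*(-1*6) = -9 + 22*(-6) = -9 - 132 = -141)
T(g, j) = -171 + j + 19*g (T(g, j) = (g - 9)*19 + j = (-9 + g)*19 + j = (-171 + 19*g) + j = -171 + j + 19*g)
1/T(s(5, -2)*151, o) = 1/(-171 - 141 + 19*((6 - 1*5)*151)) = 1/(-171 - 141 + 19*((6 - 5)*151)) = 1/(-171 - 141 + 19*(1*151)) = 1/(-171 - 141 + 19*151) = 1/(-171 - 141 + 2869) = 1/2557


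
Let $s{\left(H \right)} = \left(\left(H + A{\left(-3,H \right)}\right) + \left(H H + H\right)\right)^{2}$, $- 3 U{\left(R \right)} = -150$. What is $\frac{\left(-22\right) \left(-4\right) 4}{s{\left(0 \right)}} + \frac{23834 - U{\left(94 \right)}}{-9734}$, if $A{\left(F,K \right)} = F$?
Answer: $\frac{1606156}{43803} \approx 36.668$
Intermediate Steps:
$U{\left(R \right)} = 50$ ($U{\left(R \right)} = \left(- \frac{1}{3}\right) \left(-150\right) = 50$)
$s{\left(H \right)} = \left(-3 + H^{2} + 2 H\right)^{2}$ ($s{\left(H \right)} = \left(\left(H - 3\right) + \left(H H + H\right)\right)^{2} = \left(\left(-3 + H\right) + \left(H^{2} + H\right)\right)^{2} = \left(\left(-3 + H\right) + \left(H + H^{2}\right)\right)^{2} = \left(-3 + H^{2} + 2 H\right)^{2}$)
$\frac{\left(-22\right) \left(-4\right) 4}{s{\left(0 \right)}} + \frac{23834 - U{\left(94 \right)}}{-9734} = \frac{\left(-22\right) \left(-4\right) 4}{\left(-3 + 0^{2} + 2 \cdot 0\right)^{2}} + \frac{23834 - 50}{-9734} = \frac{88 \cdot 4}{\left(-3 + 0 + 0\right)^{2}} + \left(23834 - 50\right) \left(- \frac{1}{9734}\right) = \frac{352}{\left(-3\right)^{2}} + 23784 \left(- \frac{1}{9734}\right) = \frac{352}{9} - \frac{11892}{4867} = \frac{1606156}{43803}$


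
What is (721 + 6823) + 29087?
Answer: 36631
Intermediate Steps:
(721 + 6823) + 29087 = 7544 + 29087 = 36631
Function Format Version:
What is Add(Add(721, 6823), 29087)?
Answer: 36631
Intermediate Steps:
Add(Add(721, 6823), 29087) = Add(7544, 29087) = 36631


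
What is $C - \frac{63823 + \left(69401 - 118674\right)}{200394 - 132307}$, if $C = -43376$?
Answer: $- \frac{2953356262}{68087} \approx -43376.0$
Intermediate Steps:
$C - \frac{63823 + \left(69401 - 118674\right)}{200394 - 132307} = -43376 - \frac{63823 + \left(69401 - 118674\right)}{200394 - 132307} = -43376 - \frac{63823 + \left(69401 - 118674\right)}{68087} = -43376 - \left(63823 - 49273\right) \frac{1}{68087} = -43376 - 14550 \cdot \frac{1}{68087} = -43376 - \frac{14550}{68087} = - \frac{2953356262}{68087}$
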